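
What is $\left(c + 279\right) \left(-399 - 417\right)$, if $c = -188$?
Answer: $-74256$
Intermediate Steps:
$\left(c + 279\right) \left(-399 - 417\right) = \left(-188 + 279\right) \left(-399 - 417\right) = 91 \left(-816\right) = -74256$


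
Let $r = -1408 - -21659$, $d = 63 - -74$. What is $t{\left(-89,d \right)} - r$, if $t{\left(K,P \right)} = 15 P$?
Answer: $-18196$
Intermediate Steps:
$d = 137$ ($d = 63 + 74 = 137$)
$r = 20251$ ($r = -1408 + 21659 = 20251$)
$t{\left(-89,d \right)} - r = 15 \cdot 137 - 20251 = 2055 - 20251 = -18196$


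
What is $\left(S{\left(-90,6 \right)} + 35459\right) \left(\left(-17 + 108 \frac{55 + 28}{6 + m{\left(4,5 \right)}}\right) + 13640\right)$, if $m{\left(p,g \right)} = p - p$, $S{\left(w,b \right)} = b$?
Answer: $536124405$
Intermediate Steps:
$m{\left(p,g \right)} = 0$
$\left(S{\left(-90,6 \right)} + 35459\right) \left(\left(-17 + 108 \frac{55 + 28}{6 + m{\left(4,5 \right)}}\right) + 13640\right) = \left(6 + 35459\right) \left(\left(-17 + 108 \frac{55 + 28}{6 + 0}\right) + 13640\right) = 35465 \left(\left(-17 + 108 \cdot \frac{83}{6}\right) + 13640\right) = 35465 \left(\left(-17 + 1494\right) + 13640\right) = 35465 \left(1477 + 13640\right) = 35465 \cdot 15117 = 536124405$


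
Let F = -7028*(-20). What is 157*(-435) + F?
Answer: 72265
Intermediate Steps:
F = 140560
157*(-435) + F = 157*(-435) + 140560 = -68295 + 140560 = 72265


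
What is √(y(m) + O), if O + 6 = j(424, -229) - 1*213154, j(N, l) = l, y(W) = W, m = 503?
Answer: 3*I*√23654 ≈ 461.4*I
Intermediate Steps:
O = -213389 (O = -6 + (-229 - 1*213154) = -6 + (-229 - 213154) = -6 - 213383 = -213389)
√(y(m) + O) = √(503 - 213389) = √(-212886) = 3*I*√23654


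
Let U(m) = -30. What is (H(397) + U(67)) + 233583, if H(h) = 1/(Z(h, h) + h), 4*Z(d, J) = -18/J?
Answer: 73618008371/315209 ≈ 2.3355e+5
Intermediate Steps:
Z(d, J) = -9/(2*J) (Z(d, J) = (-18/J)/4 = -9/(2*J))
H(h) = 1/(h - 9/(2*h)) (H(h) = 1/(-9/(2*h) + h) = 1/(h - 9/(2*h)))
(H(397) + U(67)) + 233583 = (2*397/(-9 + 2*397²) - 30) + 233583 = (2*397/(-9 + 2*157609) - 30) + 233583 = (2*397/(-9 + 315218) - 30) + 233583 = (2*397/315209 - 30) + 233583 = (2*397*(1/315209) - 30) + 233583 = (794/315209 - 30) + 233583 = -9455476/315209 + 233583 = 73618008371/315209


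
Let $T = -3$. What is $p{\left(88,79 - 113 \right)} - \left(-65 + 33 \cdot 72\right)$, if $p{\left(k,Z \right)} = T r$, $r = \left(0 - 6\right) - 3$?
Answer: $-2284$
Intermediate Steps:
$r = -9$ ($r = -6 - 3 = -9$)
$p{\left(k,Z \right)} = 27$ ($p{\left(k,Z \right)} = \left(-3\right) \left(-9\right) = 27$)
$p{\left(88,79 - 113 \right)} - \left(-65 + 33 \cdot 72\right) = 27 - \left(-65 + 33 \cdot 72\right) = 27 - \left(-65 + 2376\right) = 27 - 2311 = -2284$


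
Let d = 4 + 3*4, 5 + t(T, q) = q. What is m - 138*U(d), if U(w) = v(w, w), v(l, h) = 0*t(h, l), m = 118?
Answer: 118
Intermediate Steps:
t(T, q) = -5 + q
v(l, h) = 0 (v(l, h) = 0*(-5 + l) = 0)
d = 16 (d = 4 + 12 = 16)
U(w) = 0
m - 138*U(d) = 118 - 138*0 = 118 + 0 = 118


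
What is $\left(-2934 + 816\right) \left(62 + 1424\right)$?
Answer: $-3147348$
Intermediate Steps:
$\left(-2934 + 816\right) \left(62 + 1424\right) = \left(-2118\right) 1486 = -3147348$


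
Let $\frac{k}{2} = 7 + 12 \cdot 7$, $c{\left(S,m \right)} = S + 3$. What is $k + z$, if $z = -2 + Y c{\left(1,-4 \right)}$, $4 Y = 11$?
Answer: $191$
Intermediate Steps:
$c{\left(S,m \right)} = 3 + S$
$Y = \frac{11}{4}$ ($Y = \frac{1}{4} \cdot 11 = \frac{11}{4} \approx 2.75$)
$z = 9$ ($z = -2 + \frac{11 \left(3 + 1\right)}{4} = -2 + \frac{11}{4} \cdot 4 = -2 + 11 = 9$)
$k = 182$ ($k = 2 \left(7 + 12 \cdot 7\right) = 2 \left(7 + 84\right) = 2 \cdot 91 = 182$)
$k + z = 182 + 9 = 191$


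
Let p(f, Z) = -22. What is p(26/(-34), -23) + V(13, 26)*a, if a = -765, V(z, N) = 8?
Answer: -6142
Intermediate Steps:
p(26/(-34), -23) + V(13, 26)*a = -22 + 8*(-765) = -22 - 6120 = -6142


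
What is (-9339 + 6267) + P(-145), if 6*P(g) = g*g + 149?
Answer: 457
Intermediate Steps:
P(g) = 149/6 + g²/6 (P(g) = (g*g + 149)/6 = (g² + 149)/6 = (149 + g²)/6 = 149/6 + g²/6)
(-9339 + 6267) + P(-145) = (-9339 + 6267) + (149/6 + (⅙)*(-145)²) = -3072 + (149/6 + (⅙)*21025) = -3072 + (149/6 + 21025/6) = -3072 + 3529 = 457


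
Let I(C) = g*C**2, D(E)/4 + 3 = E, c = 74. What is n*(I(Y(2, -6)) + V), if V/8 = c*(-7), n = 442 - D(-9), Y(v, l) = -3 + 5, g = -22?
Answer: -2073680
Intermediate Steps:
D(E) = -12 + 4*E
Y(v, l) = 2
I(C) = -22*C**2
n = 490 (n = 442 - (-12 + 4*(-9)) = 442 - (-12 - 36) = 442 - 1*(-48) = 442 + 48 = 490)
V = -4144 (V = 8*(74*(-7)) = 8*(-518) = -4144)
n*(I(Y(2, -6)) + V) = 490*(-22*2**2 - 4144) = 490*(-22*4 - 4144) = 490*(-88 - 4144) = 490*(-4232) = -2073680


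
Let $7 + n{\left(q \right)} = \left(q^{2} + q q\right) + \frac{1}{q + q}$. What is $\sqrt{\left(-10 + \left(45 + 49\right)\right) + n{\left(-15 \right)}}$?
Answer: $\frac{\sqrt{474270}}{30} \approx 22.956$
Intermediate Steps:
$n{\left(q \right)} = -7 + \frac{1}{2 q} + 2 q^{2}$ ($n{\left(q \right)} = -7 + \left(\left(q^{2} + q q\right) + \frac{1}{q + q}\right) = -7 + \left(\left(q^{2} + q^{2}\right) + \frac{1}{2 q}\right) = -7 + \left(2 q^{2} + \frac{1}{2 q}\right) = -7 + \left(\frac{1}{2 q} + 2 q^{2}\right) = -7 + \frac{1}{2 q} + 2 q^{2}$)
$\sqrt{\left(-10 + \left(45 + 49\right)\right) + n{\left(-15 \right)}} = \sqrt{\left(-10 + \left(45 + 49\right)\right) + \left(-7 + \frac{1}{2 \left(-15\right)} + 2 \left(-15\right)^{2}\right)} = \sqrt{\left(-10 + 94\right) + \left(-7 + \frac{1}{2} \left(- \frac{1}{15}\right) + 2 \cdot 225\right)} = \sqrt{84 - - \frac{13289}{30}} = \sqrt{84 + \frac{13289}{30}} = \sqrt{\frac{15809}{30}} = \frac{\sqrt{474270}}{30}$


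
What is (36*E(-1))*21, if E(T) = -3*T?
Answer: 2268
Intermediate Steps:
(36*E(-1))*21 = (36*(-3*(-1)))*21 = (36*3)*21 = 108*21 = 2268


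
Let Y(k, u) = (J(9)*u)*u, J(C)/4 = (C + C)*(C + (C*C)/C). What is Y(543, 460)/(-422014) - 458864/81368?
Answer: -200959701758/306593171 ≈ -655.46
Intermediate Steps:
J(C) = 16*C² (J(C) = 4*((C + C)*(C + (C*C)/C)) = 4*((2*C)*(C + C²/C)) = 4*((2*C)*(C + C)) = 4*((2*C)*(2*C)) = 4*(4*C²) = 16*C²)
Y(k, u) = 1296*u² (Y(k, u) = ((16*9²)*u)*u = ((16*81)*u)*u = (1296*u)*u = 1296*u²)
Y(543, 460)/(-422014) - 458864/81368 = (1296*460²)/(-422014) - 458864/81368 = (1296*211600)*(-1/422014) - 458864*1/81368 = 274233600*(-1/422014) - 8194/1453 = -137116800/211007 - 8194/1453 = -200959701758/306593171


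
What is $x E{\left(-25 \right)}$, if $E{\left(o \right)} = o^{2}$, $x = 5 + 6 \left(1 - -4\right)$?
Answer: $21875$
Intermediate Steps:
$x = 35$ ($x = 5 + 6 \left(1 + 4\right) = 5 + 6 \cdot 5 = 5 + 30 = 35$)
$x E{\left(-25 \right)} = 35 \left(-25\right)^{2} = 35 \cdot 625 = 21875$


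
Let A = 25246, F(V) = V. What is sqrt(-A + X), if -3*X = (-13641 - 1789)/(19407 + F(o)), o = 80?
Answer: 28*I*sqrt(110053650954)/58461 ≈ 158.89*I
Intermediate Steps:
X = 15430/58461 (X = -(-13641 - 1789)/(3*(19407 + 80)) = -(-15430)/(3*19487) = -1/3*(-15430/19487) = 15430/58461 ≈ 0.26394)
sqrt(-A + X) = sqrt(-1*25246 + 15430/58461) = sqrt(-25246 + 15430/58461) = sqrt(-1475890976/58461) = 28*I*sqrt(110053650954)/58461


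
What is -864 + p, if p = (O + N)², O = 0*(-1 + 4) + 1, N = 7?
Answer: -800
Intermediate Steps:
O = 1 (O = 0*3 + 1 = 0 + 1 = 1)
p = 64 (p = (1 + 7)² = 8² = 64)
-864 + p = -864 + 64 = -800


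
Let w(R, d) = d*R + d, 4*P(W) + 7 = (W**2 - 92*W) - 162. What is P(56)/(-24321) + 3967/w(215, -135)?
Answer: -26850919/236400120 ≈ -0.11358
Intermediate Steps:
P(W) = -169/4 - 23*W + W**2/4 (P(W) = -7/4 + ((W**2 - 92*W) - 162)/4 = -7/4 + (-162 + W**2 - 92*W)/4 = -7/4 + (-81/2 - 23*W + W**2/4) = -169/4 - 23*W + W**2/4)
w(R, d) = d + R*d (w(R, d) = R*d + d = d + R*d)
P(56)/(-24321) + 3967/w(215, -135) = (-169/4 - 23*56 + (1/4)*56**2)/(-24321) + 3967/((-135*(1 + 215))) = (-169/4 - 1288 + (1/4)*3136)*(-1/24321) + 3967/((-135*216)) = (-169/4 - 1288 + 784)*(-1/24321) + 3967/(-29160) = -2185/4*(-1/24321) + 3967*(-1/29160) = 2185/97284 - 3967/29160 = -26850919/236400120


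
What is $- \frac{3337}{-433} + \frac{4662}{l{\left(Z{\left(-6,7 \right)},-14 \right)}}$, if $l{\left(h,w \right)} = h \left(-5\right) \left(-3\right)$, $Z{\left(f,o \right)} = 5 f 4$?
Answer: $\frac{221553}{43300} \approx 5.1167$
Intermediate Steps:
$Z{\left(f,o \right)} = 20 f$
$l{\left(h,w \right)} = 15 h$ ($l{\left(h,w \right)} = - 5 h \left(-3\right) = 15 h$)
$- \frac{3337}{-433} + \frac{4662}{l{\left(Z{\left(-6,7 \right)},-14 \right)}} = - \frac{3337}{-433} + \frac{4662}{15 \cdot 20 \left(-6\right)} = \left(-3337\right) \left(- \frac{1}{433}\right) + \frac{4662}{15 \left(-120\right)} = \frac{3337}{433} + \frac{4662}{-1800} = \frac{3337}{433} + 4662 \left(- \frac{1}{1800}\right) = \frac{3337}{433} - \frac{259}{100} = \frac{221553}{43300}$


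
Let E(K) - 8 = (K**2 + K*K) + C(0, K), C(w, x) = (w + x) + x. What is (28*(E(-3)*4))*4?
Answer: 8960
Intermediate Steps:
C(w, x) = w + 2*x
E(K) = 8 + 2*K + 2*K**2 (E(K) = 8 + ((K**2 + K*K) + (0 + 2*K)) = 8 + ((K**2 + K**2) + 2*K) = 8 + (2*K**2 + 2*K) = 8 + (2*K + 2*K**2) = 8 + 2*K + 2*K**2)
(28*(E(-3)*4))*4 = (28*((8 + 2*(-3) + 2*(-3)**2)*4))*4 = (28*((8 - 6 + 2*9)*4))*4 = (28*((8 - 6 + 18)*4))*4 = (28*(20*4))*4 = (28*80)*4 = 2240*4 = 8960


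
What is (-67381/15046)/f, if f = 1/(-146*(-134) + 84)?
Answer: -661950944/7523 ≈ -87990.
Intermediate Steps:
f = 1/19648 (f = 1/(19564 + 84) = 1/19648 ≈ 5.0896e-5)
(-67381/15046)/f = (-67381/15046)/(1/19648) = -67381*1/15046*19648 = -67381/15046*19648 = -661950944/7523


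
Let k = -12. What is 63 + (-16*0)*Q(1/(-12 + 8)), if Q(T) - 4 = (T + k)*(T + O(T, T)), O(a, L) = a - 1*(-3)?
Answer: 63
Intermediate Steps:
O(a, L) = 3 + a (O(a, L) = a + 3 = 3 + a)
Q(T) = 4 + (-12 + T)*(3 + 2*T) (Q(T) = 4 + (T - 12)*(T + (3 + T)) = 4 + (-12 + T)*(3 + 2*T))
63 + (-16*0)*Q(1/(-12 + 8)) = 63 + (-16*0)*(-32 - 21/(-12 + 8) + 2*(1/(-12 + 8))**2) = 63 + 0*(-32 - 21/(-4) + 2*(1/(-4))**2) = 63 + 0*(-32 - 21*(-1/4) + 2*(-1/4)**2) = 63 + 0*(-32 + 21/4 + 2*(1/16)) = 63 + 0*(-32 + 21/4 + 1/8) = 63 + 0*(-213/8) = 63 + 0 = 63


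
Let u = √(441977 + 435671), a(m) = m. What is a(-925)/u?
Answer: -925*√54853/219412 ≈ -0.98737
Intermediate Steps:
u = 4*√54853 (u = √877648 = 4*√54853 ≈ 936.83)
a(-925)/u = -925*√54853/219412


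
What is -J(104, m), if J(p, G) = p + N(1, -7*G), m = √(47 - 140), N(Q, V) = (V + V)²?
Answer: 18124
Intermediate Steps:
N(Q, V) = 4*V² (N(Q, V) = (2*V)² = 4*V²)
m = I*√93 (m = √(-93) = I*√93 ≈ 9.6436*I)
J(p, G) = p + 196*G² (J(p, G) = p + 4*(-7*G)² = p + 4*(49*G²) = p + 196*G²)
-J(104, m) = -(104 + 196*(I*√93)²) = -(104 + 196*(-93)) = -(104 - 18228) = -1*(-18124) = 18124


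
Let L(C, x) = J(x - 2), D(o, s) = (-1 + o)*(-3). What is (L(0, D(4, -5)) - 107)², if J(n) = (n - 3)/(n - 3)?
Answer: 11236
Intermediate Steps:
J(n) = 1 (J(n) = (-3 + n)/(-3 + n) = 1)
D(o, s) = 3 - 3*o
L(C, x) = 1
(L(0, D(4, -5)) - 107)² = (1 - 107)² = (-106)² = 11236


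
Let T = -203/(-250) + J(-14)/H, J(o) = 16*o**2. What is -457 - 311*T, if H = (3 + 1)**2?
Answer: -15416383/250 ≈ -61666.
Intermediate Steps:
H = 16 (H = 4**2 = 16)
T = 49203/250 (T = -203/(-250) + (16*(-14)**2)/16 = -203*(-1/250) + (16*196)*(1/16) = 203/250 + 3136*(1/16) = 203/250 + 196 = 49203/250 ≈ 196.81)
-457 - 311*T = -457 - 311*49203/250 = -457 - 15302133/250 = -15416383/250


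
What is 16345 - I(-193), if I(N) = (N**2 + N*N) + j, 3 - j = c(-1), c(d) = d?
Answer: -58157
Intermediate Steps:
j = 4 (j = 3 - 1*(-1) = 3 + 1 = 4)
I(N) = 4 + 2*N**2 (I(N) = (N**2 + N*N) + 4 = (N**2 + N**2) + 4 = 2*N**2 + 4 = 4 + 2*N**2)
16345 - I(-193) = 16345 - (4 + 2*(-193)**2) = 16345 - (4 + 2*37249) = 16345 - (4 + 74498) = 16345 - 1*74502 = 16345 - 74502 = -58157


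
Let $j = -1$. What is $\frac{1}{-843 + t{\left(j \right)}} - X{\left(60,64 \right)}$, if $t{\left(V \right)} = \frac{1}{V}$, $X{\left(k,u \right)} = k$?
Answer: $- \frac{50641}{844} \approx -60.001$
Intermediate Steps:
$\frac{1}{-843 + t{\left(j \right)}} - X{\left(60,64 \right)} = \frac{1}{-843 + \frac{1}{-1}} - 60 = \frac{1}{-843 - 1} - 60 = \frac{1}{-844} - 60 = - \frac{1}{844} - 60 = - \frac{50641}{844}$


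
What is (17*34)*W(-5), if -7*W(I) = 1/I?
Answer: 578/35 ≈ 16.514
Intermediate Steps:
W(I) = -1/(7*I)
(17*34)*W(-5) = (17*34)*(-1/7/(-5)) = 578*(-1/7*(-1/5)) = 578*(1/35) = 578/35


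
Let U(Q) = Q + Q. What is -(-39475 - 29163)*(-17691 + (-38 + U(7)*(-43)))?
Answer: -1258203178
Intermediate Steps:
U(Q) = 2*Q
-(-39475 - 29163)*(-17691 + (-38 + U(7)*(-43))) = -(-39475 - 29163)*(-17691 + (-38 + (2*7)*(-43))) = -(-68638)*(-17691 + (-38 + 14*(-43))) = -(-68638)*(-17691 + (-38 - 602)) = -(-68638)*(-17691 - 640) = -(-68638)*(-18331) = -1*1258203178 = -1258203178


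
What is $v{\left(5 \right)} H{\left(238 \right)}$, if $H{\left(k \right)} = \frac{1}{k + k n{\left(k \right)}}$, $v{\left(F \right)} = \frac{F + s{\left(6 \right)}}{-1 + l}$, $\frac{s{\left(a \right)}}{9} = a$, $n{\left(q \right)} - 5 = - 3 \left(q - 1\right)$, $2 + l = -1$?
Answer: $\frac{59}{671160} \approx 8.7908 \cdot 10^{-5}$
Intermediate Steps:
$l = -3$ ($l = -2 - 1 = -3$)
$n{\left(q \right)} = 8 - 3 q$ ($n{\left(q \right)} = 5 - 3 \left(q - 1\right) = 5 - 3 \left(-1 + q\right) = 5 - \left(-3 + 3 q\right) = 8 - 3 q$)
$s{\left(a \right)} = 9 a$
$v{\left(F \right)} = - \frac{27}{2} - \frac{F}{4}$ ($v{\left(F \right)} = \frac{F + 9 \cdot 6}{-1 - 3} = \frac{F + 54}{-4} = \left(54 + F\right) \left(- \frac{1}{4}\right) = - \frac{27}{2} - \frac{F}{4}$)
$H{\left(k \right)} = \frac{1}{k + k \left(8 - 3 k\right)}$
$v{\left(5 \right)} H{\left(238 \right)} = \left(- \frac{27}{2} - \frac{5}{4}\right) \left(- \frac{1}{3 \cdot 238 \left(-3 + 238\right)}\right) = \left(- \frac{27}{2} - \frac{5}{4}\right) \left(\left(- \frac{1}{3}\right) \frac{1}{238} \cdot \frac{1}{235}\right) = - \frac{59 \left(\left(- \frac{1}{3}\right) \frac{1}{238} \cdot \frac{1}{235}\right)}{4} = \left(- \frac{59}{4}\right) \left(- \frac{1}{167790}\right) = \frac{59}{671160}$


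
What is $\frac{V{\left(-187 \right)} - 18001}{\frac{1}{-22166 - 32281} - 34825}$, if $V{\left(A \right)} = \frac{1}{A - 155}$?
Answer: $\frac{111731469107}{216157312464} \approx 0.5169$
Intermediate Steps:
$V{\left(A \right)} = \frac{1}{-155 + A}$
$\frac{V{\left(-187 \right)} - 18001}{\frac{1}{-22166 - 32281} - 34825} = \frac{\frac{1}{-155 - 187} - 18001}{\frac{1}{-22166 - 32281} - 34825} = \frac{\frac{1}{-342} - 18001}{\frac{1}{-54447} - 34825} = \frac{- \frac{1}{342} - 18001}{- \frac{1}{54447} - 34825} = - \frac{6156343}{342 \left(- \frac{1896116776}{54447}\right)} = \left(- \frac{6156343}{342}\right) \left(- \frac{54447}{1896116776}\right) = \frac{111731469107}{216157312464}$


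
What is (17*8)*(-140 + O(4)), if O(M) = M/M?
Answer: -18904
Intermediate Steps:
O(M) = 1
(17*8)*(-140 + O(4)) = (17*8)*(-140 + 1) = 136*(-139) = -18904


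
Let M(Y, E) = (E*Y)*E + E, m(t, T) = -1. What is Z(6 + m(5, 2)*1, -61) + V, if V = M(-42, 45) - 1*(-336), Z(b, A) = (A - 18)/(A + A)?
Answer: -10329539/122 ≈ -84668.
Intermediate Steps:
M(Y, E) = E + Y*E² (M(Y, E) = Y*E² + E = E + Y*E²)
Z(b, A) = (-18 + A)/(2*A) (Z(b, A) = (-18 + A)/((2*A)) = (-18 + A)*(1/(2*A)) = (-18 + A)/(2*A))
V = -84669 (V = 45*(1 + 45*(-42)) - 1*(-336) = 45*(1 - 1890) + 336 = 45*(-1889) + 336 = -85005 + 336 = -84669)
Z(6 + m(5, 2)*1, -61) + V = (½)*(-18 - 61)/(-61) - 84669 = (½)*(-1/61)*(-79) - 84669 = 79/122 - 84669 = -10329539/122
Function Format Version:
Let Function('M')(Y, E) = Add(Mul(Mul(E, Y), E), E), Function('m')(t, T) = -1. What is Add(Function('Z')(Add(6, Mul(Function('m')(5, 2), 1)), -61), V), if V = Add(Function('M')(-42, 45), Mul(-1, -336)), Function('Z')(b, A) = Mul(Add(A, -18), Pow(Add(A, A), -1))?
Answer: Rational(-10329539, 122) ≈ -84668.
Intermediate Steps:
Function('M')(Y, E) = Add(E, Mul(Y, Pow(E, 2))) (Function('M')(Y, E) = Add(Mul(Y, Pow(E, 2)), E) = Add(E, Mul(Y, Pow(E, 2))))
Function('Z')(b, A) = Mul(Rational(1, 2), Pow(A, -1), Add(-18, A)) (Function('Z')(b, A) = Mul(Add(-18, A), Pow(Mul(2, A), -1)) = Mul(Add(-18, A), Mul(Rational(1, 2), Pow(A, -1))) = Mul(Rational(1, 2), Pow(A, -1), Add(-18, A)))
V = -84669 (V = Add(Mul(45, Add(1, Mul(45, -42))), Mul(-1, -336)) = Add(Mul(45, Add(1, -1890)), 336) = Add(Mul(45, -1889), 336) = Add(-85005, 336) = -84669)
Add(Function('Z')(Add(6, Mul(Function('m')(5, 2), 1)), -61), V) = Add(Mul(Rational(1, 2), Pow(-61, -1), Add(-18, -61)), -84669) = Add(Mul(Rational(1, 2), Rational(-1, 61), -79), -84669) = Add(Rational(79, 122), -84669) = Rational(-10329539, 122)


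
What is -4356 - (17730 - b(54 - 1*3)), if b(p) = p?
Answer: -22035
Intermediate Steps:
-4356 - (17730 - b(54 - 1*3)) = -4356 - (17730 - (54 - 1*3)) = -4356 - (17730 - (54 - 3)) = -4356 - (17730 - 1*51) = -4356 - (17730 - 51) = -4356 - 1*17679 = -4356 - 17679 = -22035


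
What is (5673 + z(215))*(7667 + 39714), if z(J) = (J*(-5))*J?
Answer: -10682141212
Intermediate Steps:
z(J) = -5*J**2 (z(J) = (-5*J)*J = -5*J**2)
(5673 + z(215))*(7667 + 39714) = (5673 - 5*215**2)*(7667 + 39714) = (5673 - 5*46225)*47381 = (5673 - 231125)*47381 = -225452*47381 = -10682141212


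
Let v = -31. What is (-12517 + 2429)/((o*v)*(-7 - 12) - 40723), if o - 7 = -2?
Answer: 388/1453 ≈ 0.26703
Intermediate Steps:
o = 5 (o = 7 - 2 = 5)
(-12517 + 2429)/((o*v)*(-7 - 12) - 40723) = (-12517 + 2429)/((5*(-31))*(-7 - 12) - 40723) = -10088/(-155*(-19) - 40723) = -10088/(2945 - 40723) = -10088/(-37778) = -10088*(-1/37778) = 388/1453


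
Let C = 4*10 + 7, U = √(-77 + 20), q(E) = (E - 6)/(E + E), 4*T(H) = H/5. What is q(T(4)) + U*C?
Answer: -29/2 + 47*I*√57 ≈ -14.5 + 354.84*I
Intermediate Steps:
T(H) = H/20 (T(H) = (H/5)/4 = H/20)
q(E) = (-6 + E)/(2*E) (q(E) = (-6 + E)/((2*E)) = (-6 + E)*(1/(2*E)) = (-6 + E)/(2*E))
U = I*√57 (U = √(-57) = I*√57 ≈ 7.5498*I)
C = 47 (C = 40 + 7 = 47)
q(T(4)) + U*C = (-6 + (1/20)*4)/(2*(((1/20)*4))) + (I*√57)*47 = (-6 + ⅕)/(2*(⅕)) + 47*I*√57 = (½)*5*(-29/5) + 47*I*√57 = -29/2 + 47*I*√57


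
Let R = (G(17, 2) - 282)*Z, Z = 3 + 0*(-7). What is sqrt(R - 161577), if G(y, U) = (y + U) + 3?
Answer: I*sqrt(162357) ≈ 402.94*I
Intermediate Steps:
G(y, U) = 3 + U + y (G(y, U) = (U + y) + 3 = 3 + U + y)
Z = 3 (Z = 3 + 0 = 3)
R = -780 (R = ((3 + 2 + 17) - 282)*3 = (22 - 282)*3 = -260*3 = -780)
sqrt(R - 161577) = sqrt(-780 - 161577) = sqrt(-162357) = I*sqrt(162357)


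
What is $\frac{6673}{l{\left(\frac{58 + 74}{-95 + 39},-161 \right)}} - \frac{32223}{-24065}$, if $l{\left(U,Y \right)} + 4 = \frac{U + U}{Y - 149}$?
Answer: $- \frac{348192434369}{208090055} \approx -1673.3$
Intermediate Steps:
$l{\left(U,Y \right)} = -4 + \frac{2 U}{-149 + Y}$ ($l{\left(U,Y \right)} = -4 + \frac{U + U}{Y - 149} = -4 + \frac{2 U}{-149 + Y}$)
$\frac{6673}{l{\left(\frac{58 + 74}{-95 + 39},-161 \right)}} - \frac{32223}{-24065} = \frac{6673}{2 \frac{1}{-149 - 161} \left(298 + \frac{58 + 74}{-95 + 39} - -322\right)} - \frac{32223}{-24065} = \frac{6673}{2 \frac{1}{-310} \left(298 + \frac{132}{-56} + 322\right)} - - \frac{32223}{24065} = \frac{6673}{2 \left(- \frac{1}{310}\right) \left(298 + 132 \left(- \frac{1}{56}\right) + 322\right)} + \frac{32223}{24065} = \frac{6673}{2 \left(- \frac{1}{310}\right) \left(298 - \frac{33}{14} + 322\right)} + \frac{32223}{24065} = \frac{6673}{2 \left(- \frac{1}{310}\right) \frac{8647}{14}} + \frac{32223}{24065} = \frac{6673}{- \frac{8647}{2170}} + \frac{32223}{24065} = 6673 \left(- \frac{2170}{8647}\right) + \frac{32223}{24065} = - \frac{14480410}{8647} + \frac{32223}{24065} = - \frac{348192434369}{208090055}$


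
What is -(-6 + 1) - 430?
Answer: -425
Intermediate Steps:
-(-6 + 1) - 430 = -1*(-5) - 430 = 5 - 430 = -425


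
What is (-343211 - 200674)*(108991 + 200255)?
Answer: -168194260710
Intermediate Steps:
(-343211 - 200674)*(108991 + 200255) = -543885*309246 = -168194260710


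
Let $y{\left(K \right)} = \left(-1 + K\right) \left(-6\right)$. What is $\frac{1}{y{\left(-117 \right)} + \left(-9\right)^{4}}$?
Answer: $\frac{1}{7269} \approx 0.00013757$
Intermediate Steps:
$y{\left(K \right)} = 6 - 6 K$
$\frac{1}{y{\left(-117 \right)} + \left(-9\right)^{4}} = \frac{1}{\left(6 - -702\right) + \left(-9\right)^{4}} = \frac{1}{\left(6 + 702\right) + 6561} = \frac{1}{708 + 6561} = \frac{1}{7269}$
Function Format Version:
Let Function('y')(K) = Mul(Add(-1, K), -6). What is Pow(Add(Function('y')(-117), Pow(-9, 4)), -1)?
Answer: Rational(1, 7269) ≈ 0.00013757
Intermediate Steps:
Function('y')(K) = Add(6, Mul(-6, K))
Pow(Add(Function('y')(-117), Pow(-9, 4)), -1) = Pow(Add(Add(6, Mul(-6, -117)), Pow(-9, 4)), -1) = Pow(Add(Add(6, 702), 6561), -1) = Pow(Add(708, 6561), -1) = Pow(7269, -1) = Rational(1, 7269)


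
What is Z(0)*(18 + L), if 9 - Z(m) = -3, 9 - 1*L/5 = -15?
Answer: 1656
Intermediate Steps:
L = 120 (L = 45 - 5*(-15) = 45 + 75 = 120)
Z(m) = 12 (Z(m) = 9 - 1*(-3) = 9 + 3 = 12)
Z(0)*(18 + L) = 12*(18 + 120) = 12*138 = 1656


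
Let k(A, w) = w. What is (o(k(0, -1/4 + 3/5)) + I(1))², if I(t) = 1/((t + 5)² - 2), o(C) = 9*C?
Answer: 1168561/115600 ≈ 10.109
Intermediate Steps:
I(t) = 1/(-2 + (5 + t)²) (I(t) = 1/((5 + t)² - 2) = 1/(-2 + (5 + t)²))
(o(k(0, -1/4 + 3/5)) + I(1))² = (9*(-1/4 + 3/5) + 1/(-2 + (5 + 1)²))² = (9*(-1*¼ + 3*(⅕)) + 1/(-2 + 6²))² = (9*(-¼ + ⅗) + 1/(-2 + 36))² = (9*(7/20) + 1/34)² = (63/20 + 1/34)² = (1081/340)² = 1168561/115600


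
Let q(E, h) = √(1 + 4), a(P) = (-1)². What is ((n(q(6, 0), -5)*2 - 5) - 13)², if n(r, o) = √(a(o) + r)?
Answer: 4*(9 - √(1 + √5))² ≈ 207.42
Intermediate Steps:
a(P) = 1
q(E, h) = √5
n(r, o) = √(1 + r)
((n(q(6, 0), -5)*2 - 5) - 13)² = ((√(1 + √5)*2 - 5) - 13)² = ((2*√(1 + √5) - 5) - 13)² = ((-5 + 2*√(1 + √5)) - 13)² = (-18 + 2*√(1 + √5))²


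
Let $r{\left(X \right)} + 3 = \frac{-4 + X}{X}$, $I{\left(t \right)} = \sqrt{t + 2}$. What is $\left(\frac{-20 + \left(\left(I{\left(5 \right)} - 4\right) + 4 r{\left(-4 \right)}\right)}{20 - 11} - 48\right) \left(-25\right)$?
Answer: $\frac{11500}{9} - \frac{25 \sqrt{7}}{9} \approx 1270.4$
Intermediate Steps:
$I{\left(t \right)} = \sqrt{2 + t}$
$r{\left(X \right)} = -3 + \frac{-4 + X}{X}$
$\left(\frac{-20 + \left(\left(I{\left(5 \right)} - 4\right) + 4 r{\left(-4 \right)}\right)}{20 - 11} - 48\right) \left(-25\right) = \left(\frac{-20 + \left(\left(\sqrt{2 + 5} - 4\right) + 4 \left(-2 - \frac{4}{-4}\right)\right)}{20 - 11} - 48\right) \left(-25\right) = \left(\frac{-20 - \left(4 - \sqrt{7} - 4 \left(-2 - -1\right)\right)}{9} - 48\right) \left(-25\right) = \left(\left(-20 - \left(4 - \sqrt{7} - 4 \left(-2 + 1\right)\right)\right) \frac{1}{9} - 48\right) \left(-25\right) = \left(\left(-20 + \left(\left(-4 + \sqrt{7}\right) + 4 \left(-1\right)\right)\right) \frac{1}{9} - 48\right) \left(-25\right) = \left(\left(-20 - \left(8 - \sqrt{7}\right)\right) \frac{1}{9} - 48\right) \left(-25\right) = \left(\left(-28 + \sqrt{7}\right) \frac{1}{9} - 48\right) \left(-25\right) = \left(\left(- \frac{28}{9} + \frac{\sqrt{7}}{9}\right) - 48\right) \left(-25\right) = \left(- \frac{460}{9} + \frac{\sqrt{7}}{9}\right) \left(-25\right) = \frac{11500}{9} - \frac{25 \sqrt{7}}{9}$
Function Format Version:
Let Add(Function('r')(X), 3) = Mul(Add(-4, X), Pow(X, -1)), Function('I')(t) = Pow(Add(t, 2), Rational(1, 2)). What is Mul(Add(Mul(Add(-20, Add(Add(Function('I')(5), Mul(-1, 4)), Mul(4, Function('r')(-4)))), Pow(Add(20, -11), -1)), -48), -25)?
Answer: Add(Rational(11500, 9), Mul(Rational(-25, 9), Pow(7, Rational(1, 2)))) ≈ 1270.4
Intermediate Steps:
Function('I')(t) = Pow(Add(2, t), Rational(1, 2))
Function('r')(X) = Add(-3, Mul(Pow(X, -1), Add(-4, X))) (Function('r')(X) = Add(-3, Mul(Add(-4, X), Pow(X, -1))) = Add(-3, Mul(Pow(X, -1), Add(-4, X))))
Mul(Add(Mul(Add(-20, Add(Add(Function('I')(5), Mul(-1, 4)), Mul(4, Function('r')(-4)))), Pow(Add(20, -11), -1)), -48), -25) = Mul(Add(Mul(Add(-20, Add(Add(Pow(Add(2, 5), Rational(1, 2)), Mul(-1, 4)), Mul(4, Add(-2, Mul(-4, Pow(-4, -1)))))), Pow(Add(20, -11), -1)), -48), -25) = Mul(Add(Mul(Add(-20, Add(Add(Pow(7, Rational(1, 2)), -4), Mul(4, Add(-2, Mul(-4, Rational(-1, 4)))))), Pow(9, -1)), -48), -25) = Mul(Add(Mul(Add(-20, Add(Add(-4, Pow(7, Rational(1, 2))), Mul(4, Add(-2, 1)))), Rational(1, 9)), -48), -25) = Mul(Add(Mul(Add(-20, Add(Add(-4, Pow(7, Rational(1, 2))), Mul(4, -1))), Rational(1, 9)), -48), -25) = Mul(Add(Mul(Add(-20, Add(Add(-4, Pow(7, Rational(1, 2))), -4)), Rational(1, 9)), -48), -25) = Mul(Add(Mul(Add(-20, Add(-8, Pow(7, Rational(1, 2)))), Rational(1, 9)), -48), -25) = Mul(Add(Mul(Add(-28, Pow(7, Rational(1, 2))), Rational(1, 9)), -48), -25) = Mul(Add(Add(Rational(-28, 9), Mul(Rational(1, 9), Pow(7, Rational(1, 2)))), -48), -25) = Mul(Add(Rational(-460, 9), Mul(Rational(1, 9), Pow(7, Rational(1, 2)))), -25) = Add(Rational(11500, 9), Mul(Rational(-25, 9), Pow(7, Rational(1, 2))))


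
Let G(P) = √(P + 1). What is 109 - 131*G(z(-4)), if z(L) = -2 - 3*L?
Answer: 109 - 131*√11 ≈ -325.48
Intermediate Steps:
z(L) = -2 - 3*L
G(P) = √(1 + P)
109 - 131*G(z(-4)) = 109 - 131*√(1 + (-2 - 3*(-4))) = 109 - 131*√(1 + (-2 + 12)) = 109 - 131*√(1 + 10) = 109 - 131*√11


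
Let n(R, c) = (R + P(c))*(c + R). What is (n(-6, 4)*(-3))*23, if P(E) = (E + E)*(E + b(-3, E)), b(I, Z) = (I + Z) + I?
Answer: 1380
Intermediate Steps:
b(I, Z) = Z + 2*I
P(E) = 2*E*(-6 + 2*E) (P(E) = (E + E)*(E + (E + 2*(-3))) = (2*E)*(E + (E - 6)) = (2*E)*(E + (-6 + E)) = (2*E)*(-6 + 2*E) = 2*E*(-6 + 2*E))
n(R, c) = (R + c)*(R + 4*c*(-3 + c)) (n(R, c) = (R + 4*c*(-3 + c))*(c + R) = (R + 4*c*(-3 + c))*(R + c) = (R + c)*(R + 4*c*(-3 + c)))
(n(-6, 4)*(-3))*23 = (((-6)² - 6*4 + 4*4²*(-3 + 4) + 4*(-6)*4*(-3 + 4))*(-3))*23 = ((36 - 24 + 4*16*1 + 4*(-6)*4*1)*(-3))*23 = ((36 - 24 + 64 - 96)*(-3))*23 = -20*(-3)*23 = 60*23 = 1380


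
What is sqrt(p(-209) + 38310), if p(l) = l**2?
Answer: sqrt(81991) ≈ 286.34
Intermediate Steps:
sqrt(p(-209) + 38310) = sqrt((-209)**2 + 38310) = sqrt(43681 + 38310) = sqrt(81991)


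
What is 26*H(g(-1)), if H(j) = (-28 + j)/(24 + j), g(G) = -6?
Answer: -442/9 ≈ -49.111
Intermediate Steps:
H(j) = (-28 + j)/(24 + j)
26*H(g(-1)) = 26*((-28 - 6)/(24 - 6)) = 26*(-34/18) = 26*((1/18)*(-34)) = 26*(-17/9) = -442/9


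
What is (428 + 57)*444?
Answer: 215340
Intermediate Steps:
(428 + 57)*444 = 485*444 = 215340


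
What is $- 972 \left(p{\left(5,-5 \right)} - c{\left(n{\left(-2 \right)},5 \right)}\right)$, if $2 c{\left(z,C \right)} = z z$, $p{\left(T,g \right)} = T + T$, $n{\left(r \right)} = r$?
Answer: $-7776$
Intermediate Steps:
$p{\left(T,g \right)} = 2 T$
$c{\left(z,C \right)} = \frac{z^{2}}{2}$ ($c{\left(z,C \right)} = \frac{z z}{2} = \frac{z^{2}}{2}$)
$- 972 \left(p{\left(5,-5 \right)} - c{\left(n{\left(-2 \right)},5 \right)}\right) = - 972 \left(2 \cdot 5 - \frac{\left(-2\right)^{2}}{2}\right) = - 972 \left(10 - \frac{1}{2} \cdot 4\right) = - 972 \left(10 - 2\right) = \left(-972\right) 8 = -7776$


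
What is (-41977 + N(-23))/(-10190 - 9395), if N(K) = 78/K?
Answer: 965549/450455 ≈ 2.1435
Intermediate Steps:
(-41977 + N(-23))/(-10190 - 9395) = (-41977 + 78/(-23))/(-10190 - 9395) = (-41977 + 78*(-1/23))/(-19585) = (-41977 - 78/23)*(-1/19585) = -965549/23*(-1/19585) = 965549/450455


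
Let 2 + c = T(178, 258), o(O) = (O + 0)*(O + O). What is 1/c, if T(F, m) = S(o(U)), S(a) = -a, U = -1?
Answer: -¼ ≈ -0.25000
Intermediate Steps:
o(O) = 2*O² (o(O) = O*(2*O) = 2*O²)
T(F, m) = -2 (T(F, m) = -2*(-1)² = -2)
c = -4 (c = -2 - 2 = -4)
1/c = 1/(-4) = -¼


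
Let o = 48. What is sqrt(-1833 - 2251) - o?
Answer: -48 + 2*I*sqrt(1021) ≈ -48.0 + 63.906*I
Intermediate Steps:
sqrt(-1833 - 2251) - o = sqrt(-1833 - 2251) - 1*48 = sqrt(-4084) - 48 = 2*I*sqrt(1021) - 48 = -48 + 2*I*sqrt(1021)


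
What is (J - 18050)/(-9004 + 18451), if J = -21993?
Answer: -40043/9447 ≈ -4.2387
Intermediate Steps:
(J - 18050)/(-9004 + 18451) = (-21993 - 18050)/(-9004 + 18451) = -40043/9447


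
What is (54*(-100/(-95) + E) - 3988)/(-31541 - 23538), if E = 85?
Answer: -12518/1046501 ≈ -0.011962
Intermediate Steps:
(54*(-100/(-95) + E) - 3988)/(-31541 - 23538) = (54*(-100/(-95) + 85) - 3988)/(-31541 - 23538) = (54*(-100*(-1/95) + 85) - 3988)/(-55079) = (54*(20/19 + 85) - 3988)*(-1/55079) = (54*(1635/19) - 3988)*(-1/55079) = (88290/19 - 3988)*(-1/55079) = (12518/19)*(-1/55079) = -12518/1046501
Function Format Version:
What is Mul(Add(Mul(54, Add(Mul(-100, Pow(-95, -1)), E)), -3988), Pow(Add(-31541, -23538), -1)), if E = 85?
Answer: Rational(-12518, 1046501) ≈ -0.011962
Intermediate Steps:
Mul(Add(Mul(54, Add(Mul(-100, Pow(-95, -1)), E)), -3988), Pow(Add(-31541, -23538), -1)) = Mul(Add(Mul(54, Add(Mul(-100, Pow(-95, -1)), 85)), -3988), Pow(Add(-31541, -23538), -1)) = Mul(Add(Mul(54, Add(Mul(-100, Rational(-1, 95)), 85)), -3988), Pow(-55079, -1)) = Mul(Add(Mul(54, Add(Rational(20, 19), 85)), -3988), Rational(-1, 55079)) = Mul(Add(Mul(54, Rational(1635, 19)), -3988), Rational(-1, 55079)) = Mul(Add(Rational(88290, 19), -3988), Rational(-1, 55079)) = Mul(Rational(12518, 19), Rational(-1, 55079)) = Rational(-12518, 1046501)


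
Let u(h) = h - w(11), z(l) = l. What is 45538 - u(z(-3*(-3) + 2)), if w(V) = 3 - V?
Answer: 45519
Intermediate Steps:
u(h) = 8 + h (u(h) = h - (3 - 1*11) = h - (3 - 11) = h - 1*(-8) = h + 8 = 8 + h)
45538 - u(z(-3*(-3) + 2)) = 45538 - (8 + (-3*(-3) + 2)) = 45538 - (8 + (9 + 2)) = 45538 - (8 + 11) = 45538 - 1*19 = 45538 - 19 = 45519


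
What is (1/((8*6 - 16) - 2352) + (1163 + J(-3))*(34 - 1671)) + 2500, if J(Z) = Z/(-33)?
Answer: -48525764971/25520 ≈ -1.9015e+6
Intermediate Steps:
J(Z) = -Z/33 (J(Z) = Z*(-1/33) = -Z/33)
(1/((8*6 - 16) - 2352) + (1163 + J(-3))*(34 - 1671)) + 2500 = (1/((8*6 - 16) - 2352) + (1163 - 1/33*(-3))*(34 - 1671)) + 2500 = (1/((48 - 16) - 2352) + (1163 + 1/11)*(-1637)) + 2500 = (1/(32 - 2352) + (12794/11)*(-1637)) + 2500 = (1/(-2320) - 20943778/11) + 2500 = (-1/2320 - 20943778/11) + 2500 = -48589564971/25520 + 2500 = -48525764971/25520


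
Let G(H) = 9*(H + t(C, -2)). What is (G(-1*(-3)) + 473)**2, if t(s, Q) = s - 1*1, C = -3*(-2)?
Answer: 297025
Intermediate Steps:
C = 6
t(s, Q) = -1 + s (t(s, Q) = s - 1 = -1 + s)
G(H) = 45 + 9*H (G(H) = 9*(H + (-1 + 6)) = 9*(H + 5) = 9*(5 + H) = 45 + 9*H)
(G(-1*(-3)) + 473)**2 = ((45 + 9*(-1*(-3))) + 473)**2 = ((45 + 9*3) + 473)**2 = ((45 + 27) + 473)**2 = (72 + 473)**2 = 545**2 = 297025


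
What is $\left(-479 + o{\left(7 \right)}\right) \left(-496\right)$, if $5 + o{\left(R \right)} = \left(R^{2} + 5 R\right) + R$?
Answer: $194928$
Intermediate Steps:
$o{\left(R \right)} = -5 + R^{2} + 6 R$ ($o{\left(R \right)} = -5 + \left(\left(R^{2} + 5 R\right) + R\right) = -5 + \left(R^{2} + 6 R\right) = -5 + R^{2} + 6 R$)
$\left(-479 + o{\left(7 \right)}\right) \left(-496\right) = \left(-479 + \left(-5 + 7^{2} + 6 \cdot 7\right)\right) \left(-496\right) = \left(-479 + \left(-5 + 49 + 42\right)\right) \left(-496\right) = \left(-479 + 86\right) \left(-496\right) = \left(-393\right) \left(-496\right) = 194928$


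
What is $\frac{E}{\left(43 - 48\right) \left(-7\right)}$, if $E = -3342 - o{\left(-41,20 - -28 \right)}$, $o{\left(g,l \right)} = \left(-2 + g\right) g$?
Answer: $- \frac{1021}{7} \approx -145.86$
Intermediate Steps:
$o{\left(g,l \right)} = g \left(-2 + g\right)$
$E = -5105$ ($E = -3342 - - 41 \left(-2 - 41\right) = -3342 - \left(-41\right) \left(-43\right) = -3342 - 1763 = -5105$)
$\frac{E}{\left(43 - 48\right) \left(-7\right)} = - \frac{5105}{\left(43 - 48\right) \left(-7\right)} = - \frac{5105}{\left(-5\right) \left(-7\right)} = - \frac{5105}{35} = \left(-5105\right) \frac{1}{35} = - \frac{1021}{7}$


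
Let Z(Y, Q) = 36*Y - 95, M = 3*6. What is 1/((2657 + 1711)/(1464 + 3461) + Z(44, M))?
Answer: 4925/7337693 ≈ 0.00067119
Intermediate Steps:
M = 18
Z(Y, Q) = -95 + 36*Y
1/((2657 + 1711)/(1464 + 3461) + Z(44, M)) = 1/((2657 + 1711)/(1464 + 3461) + (-95 + 36*44)) = 1/(4368/4925 + (-95 + 1584)) = 1/(4368*(1/4925) + 1489) = 1/(4368/4925 + 1489) = 1/(7337693/4925) = 4925/7337693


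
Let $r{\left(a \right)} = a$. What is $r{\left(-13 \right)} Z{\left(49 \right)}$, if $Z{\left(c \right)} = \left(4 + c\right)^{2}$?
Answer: $-36517$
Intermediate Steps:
$r{\left(-13 \right)} Z{\left(49 \right)} = - 13 \left(4 + 49\right)^{2} = - 13 \cdot 53^{2} = \left(-13\right) 2809 = -36517$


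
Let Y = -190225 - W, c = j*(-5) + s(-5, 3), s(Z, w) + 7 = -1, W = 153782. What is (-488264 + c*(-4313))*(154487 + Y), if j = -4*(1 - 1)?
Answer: 85996595200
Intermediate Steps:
s(Z, w) = -8 (s(Z, w) = -7 - 1 = -8)
j = 0 (j = -4*0 = 0)
c = -8 (c = 0*(-5) - 8 = 0 - 8 = -8)
Y = -344007 (Y = -190225 - 1*153782 = -190225 - 153782 = -344007)
(-488264 + c*(-4313))*(154487 + Y) = (-488264 - 8*(-4313))*(154487 - 344007) = (-488264 + 34504)*(-189520) = -453760*(-189520) = 85996595200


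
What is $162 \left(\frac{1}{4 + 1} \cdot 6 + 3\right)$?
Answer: $\frac{3402}{5} \approx 680.4$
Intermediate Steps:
$162 \left(\frac{1}{4 + 1} \cdot 6 + 3\right) = 162 \left(\frac{1}{5} \cdot 6 + 3\right) = 162 \left(\frac{6}{5} + 3\right) = 162 \cdot \frac{21}{5} = \frac{3402}{5}$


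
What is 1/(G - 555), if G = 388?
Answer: -1/167 ≈ -0.0059880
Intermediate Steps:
1/(G - 555) = 1/(388 - 555) = 1/(-167) = -1/167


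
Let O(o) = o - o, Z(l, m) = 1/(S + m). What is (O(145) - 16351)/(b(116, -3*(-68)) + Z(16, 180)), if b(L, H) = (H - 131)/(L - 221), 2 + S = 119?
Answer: 169968645/7192 ≈ 23633.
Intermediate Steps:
S = 117 (S = -2 + 119 = 117)
Z(l, m) = 1/(117 + m)
O(o) = 0
b(L, H) = (-131 + H)/(-221 + L)
(O(145) - 16351)/(b(116, -3*(-68)) + Z(16, 180)) = (0 - 16351)/((-131 - 3*(-68))/(-221 + 116) + 1/(117 + 180)) = -16351/((-131 + 204)/(-105) + 1/297) = -16351/(-1/105*73 + 1/297) = -16351/(-73/105 + 1/297) = -16351/(-7192/10395) = -16351*(-10395/7192) = 169968645/7192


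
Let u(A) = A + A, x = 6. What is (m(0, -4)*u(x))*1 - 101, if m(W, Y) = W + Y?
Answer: -149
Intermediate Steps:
u(A) = 2*A
(m(0, -4)*u(x))*1 - 101 = ((0 - 4)*(2*6))*1 - 101 = -4*12*1 - 101 = -48*1 - 101 = -48 - 101 = -149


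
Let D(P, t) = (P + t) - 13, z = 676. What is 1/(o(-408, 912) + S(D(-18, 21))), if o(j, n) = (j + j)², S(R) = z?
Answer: 1/666532 ≈ 1.5003e-6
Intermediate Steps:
D(P, t) = -13 + P + t
S(R) = 676
o(j, n) = 4*j² (o(j, n) = (2*j)² = 4*j²)
1/(o(-408, 912) + S(D(-18, 21))) = 1/(4*(-408)² + 676) = 1/(4*166464 + 676) = 1/(665856 + 676) = 1/666532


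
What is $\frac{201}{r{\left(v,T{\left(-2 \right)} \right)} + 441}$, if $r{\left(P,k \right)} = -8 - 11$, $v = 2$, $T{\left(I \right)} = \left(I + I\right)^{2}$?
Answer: $\frac{201}{422} \approx 0.4763$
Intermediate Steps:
$T{\left(I \right)} = 4 I^{2}$ ($T{\left(I \right)} = \left(2 I\right)^{2} = 4 I^{2}$)
$r{\left(P,k \right)} = -19$ ($r{\left(P,k \right)} = -8 - 11 = -19$)
$\frac{201}{r{\left(v,T{\left(-2 \right)} \right)} + 441} = \frac{201}{-19 + 441} = \frac{201}{422}$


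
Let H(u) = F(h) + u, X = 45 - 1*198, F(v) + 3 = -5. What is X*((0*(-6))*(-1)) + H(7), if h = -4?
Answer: -1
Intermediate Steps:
F(v) = -8 (F(v) = -3 - 5 = -8)
X = -153 (X = 45 - 198 = -153)
H(u) = -8 + u
X*((0*(-6))*(-1)) + H(7) = -153*0*(-6)*(-1) + (-8 + 7) = -0*(-1) - 1 = -153*0 - 1 = 0 - 1 = -1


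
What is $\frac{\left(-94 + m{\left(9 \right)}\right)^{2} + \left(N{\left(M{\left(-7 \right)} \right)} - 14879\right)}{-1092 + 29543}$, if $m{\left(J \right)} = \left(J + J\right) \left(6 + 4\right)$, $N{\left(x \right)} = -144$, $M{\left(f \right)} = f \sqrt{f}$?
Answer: $- \frac{7627}{28451} \approx -0.26807$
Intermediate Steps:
$M{\left(f \right)} = f^{\frac{3}{2}}$
$m{\left(J \right)} = 20 J$ ($m{\left(J \right)} = 2 J 10 = 20 J$)
$\frac{\left(-94 + m{\left(9 \right)}\right)^{2} + \left(N{\left(M{\left(-7 \right)} \right)} - 14879\right)}{-1092 + 29543} = \frac{\left(-94 + 20 \cdot 9\right)^{2} - 15023}{-1092 + 29543} = \frac{\left(-94 + 180\right)^{2} - 15023}{28451} = \left(86^{2} - 15023\right) \frac{1}{28451} = \left(7396 - 15023\right) \frac{1}{28451} = \left(-7627\right) \frac{1}{28451} = - \frac{7627}{28451}$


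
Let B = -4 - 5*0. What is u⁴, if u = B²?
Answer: 65536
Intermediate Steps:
B = -4 (B = -4 + 0 = -4)
u = 16 (u = (-4)² = 16)
u⁴ = 16⁴ = 65536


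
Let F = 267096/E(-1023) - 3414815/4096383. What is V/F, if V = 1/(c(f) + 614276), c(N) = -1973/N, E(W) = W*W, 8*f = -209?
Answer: -1070465440099/380377734697972388 ≈ -2.8142e-6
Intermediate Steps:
f = -209/8 (f = (⅛)*(-209) = -209/8 ≈ -26.125)
E(W) = W²
F = -2962455691/5121844211 (F = 267096/((-1023)²) - 3414815/4096383 = 267096/1046529 - 3414815*1/4096383 = 267096*(1/1046529) - 3414815/4096383 = 2872/11253 - 3414815/4096383 = -2962455691/5121844211 ≈ -0.57840)
V = 209/128399468 (V = 1/(-1973/(-209/8) + 614276) = 1/(-1973*(-8/209) + 614276) = 1/(15784/209 + 614276) = 1/(128399468/209) = 209/128399468 ≈ 1.6277e-6)
V/F = 209/(128399468*(-2962455691/5121844211)) = (209/128399468)*(-5121844211/2962455691) = -1070465440099/380377734697972388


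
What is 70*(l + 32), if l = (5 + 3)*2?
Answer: 3360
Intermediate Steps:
l = 16 (l = 8*2 = 16)
70*(l + 32) = 70*(16 + 32) = 70*48 = 3360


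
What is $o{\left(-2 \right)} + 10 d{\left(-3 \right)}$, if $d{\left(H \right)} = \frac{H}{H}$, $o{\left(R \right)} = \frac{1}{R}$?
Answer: $\frac{19}{2} \approx 9.5$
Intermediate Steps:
$d{\left(H \right)} = 1$
$o{\left(-2 \right)} + 10 d{\left(-3 \right)} = \frac{1}{-2} + 10 \cdot 1 = - \frac{1}{2} + 10 = \frac{19}{2}$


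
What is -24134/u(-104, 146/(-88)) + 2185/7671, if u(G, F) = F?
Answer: 8145963721/559983 ≈ 14547.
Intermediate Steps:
-24134/u(-104, 146/(-88)) + 2185/7671 = -24134/(146/(-88)) + 2185/7671 = -24134/(146*(-1/88)) + 2185*(1/7671) = -24134/(-73/44) + 2185/7671 = -24134*(-44/73) + 2185/7671 = 1061896/73 + 2185/7671 = 8145963721/559983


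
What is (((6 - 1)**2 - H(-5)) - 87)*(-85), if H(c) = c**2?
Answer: 7395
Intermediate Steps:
(((6 - 1)**2 - H(-5)) - 87)*(-85) = (((6 - 1)**2 - 1*(-5)**2) - 87)*(-85) = ((5**2 - 1*25) - 87)*(-85) = ((25 - 25) - 87)*(-85) = (0 - 87)*(-85) = -87*(-85) = 7395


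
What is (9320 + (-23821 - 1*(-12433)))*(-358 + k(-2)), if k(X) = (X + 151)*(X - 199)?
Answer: 62674876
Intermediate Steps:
k(X) = (-199 + X)*(151 + X) (k(X) = (151 + X)*(-199 + X) = (-199 + X)*(151 + X))
(9320 + (-23821 - 1*(-12433)))*(-358 + k(-2)) = (9320 + (-23821 - 1*(-12433)))*(-358 + (-30049 + (-2)² - 48*(-2))) = (9320 + (-23821 + 12433))*(-358 + (-30049 + 4 + 96)) = (9320 - 11388)*(-358 - 29949) = -2068*(-30307) = 62674876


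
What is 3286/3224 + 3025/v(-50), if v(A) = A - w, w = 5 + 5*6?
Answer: -30559/884 ≈ -34.569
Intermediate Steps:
w = 35 (w = 5 + 30 = 35)
v(A) = -35 + A (v(A) = A - 1*35 = A - 35 = -35 + A)
3286/3224 + 3025/v(-50) = 3286/3224 + 3025/(-35 - 50) = 3286*(1/3224) + 3025/(-85) = 53/52 + 3025*(-1/85) = 53/52 - 605/17 = -30559/884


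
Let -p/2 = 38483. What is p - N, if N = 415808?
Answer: -492774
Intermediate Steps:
p = -76966 (p = -2*38483 = -76966)
p - N = -76966 - 1*415808 = -76966 - 415808 = -492774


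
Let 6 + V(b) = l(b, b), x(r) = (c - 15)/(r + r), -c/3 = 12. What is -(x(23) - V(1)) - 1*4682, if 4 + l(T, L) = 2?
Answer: -215689/46 ≈ -4688.9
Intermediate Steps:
l(T, L) = -2 (l(T, L) = -4 + 2 = -2)
c = -36 (c = -3*12 = -36)
x(r) = -51/(2*r) (x(r) = (-36 - 15)/(r + r) = -51*1/(2*r) = -51/(2*r))
V(b) = -8 (V(b) = -6 - 2 = -8)
-(x(23) - V(1)) - 1*4682 = -(-51/2/23 - 1*(-8)) - 1*4682 = -(-51/2*1/23 + 8) - 4682 = -(-51/46 + 8) - 4682 = -1*317/46 - 4682 = -317/46 - 4682 = -215689/46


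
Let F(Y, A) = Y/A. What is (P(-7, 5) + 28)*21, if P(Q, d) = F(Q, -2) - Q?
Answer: 1617/2 ≈ 808.50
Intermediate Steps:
P(Q, d) = -3*Q/2 (P(Q, d) = Q/(-2) - Q = Q*(-½) - Q = -Q/2 - Q = -3*Q/2)
(P(-7, 5) + 28)*21 = (-3/2*(-7) + 28)*21 = (21/2 + 28)*21 = (77/2)*21 = 1617/2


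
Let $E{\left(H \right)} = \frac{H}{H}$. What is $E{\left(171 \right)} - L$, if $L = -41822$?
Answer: $41823$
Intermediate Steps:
$E{\left(H \right)} = 1$
$E{\left(171 \right)} - L = 1 - -41822 = 1 + 41822 = 41823$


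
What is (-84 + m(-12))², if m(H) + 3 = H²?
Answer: 3249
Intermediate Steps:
m(H) = -3 + H²
(-84 + m(-12))² = (-84 + (-3 + (-12)²))² = (-84 + (-3 + 144))² = (-84 + 141)² = 57² = 3249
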